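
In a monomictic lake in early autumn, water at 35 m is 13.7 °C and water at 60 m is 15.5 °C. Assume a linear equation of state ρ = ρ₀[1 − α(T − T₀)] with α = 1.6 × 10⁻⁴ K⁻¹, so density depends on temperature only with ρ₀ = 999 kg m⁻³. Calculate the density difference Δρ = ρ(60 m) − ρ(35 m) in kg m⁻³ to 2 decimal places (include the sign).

-0.29 kg m⁻³

ΔT = +1.8 K, Δρ/ρ₀ = −αΔT = -2.88 × 10⁻⁴.
Δρ = 999 × (-2.88 × 10⁻⁴) = -0.29 kg m⁻³.
Negative Δρ: lighter below, statically unstable.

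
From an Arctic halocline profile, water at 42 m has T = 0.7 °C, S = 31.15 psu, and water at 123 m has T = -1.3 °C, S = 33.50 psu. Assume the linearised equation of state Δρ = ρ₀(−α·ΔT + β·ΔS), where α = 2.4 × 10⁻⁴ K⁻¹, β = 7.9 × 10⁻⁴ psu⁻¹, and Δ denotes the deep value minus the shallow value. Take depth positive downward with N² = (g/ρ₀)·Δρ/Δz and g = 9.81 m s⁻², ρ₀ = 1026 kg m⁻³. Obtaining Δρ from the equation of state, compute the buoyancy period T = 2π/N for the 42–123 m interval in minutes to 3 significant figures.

6.23 min

ΔT = -2.0 K, ΔS = +2.35 psu (deep − shallow).
Δρ/ρ₀ = −αΔT + βΔS = 4.80 × 10⁻⁴ + 1.8565 × 10⁻³ = 2.3365 × 10⁻³, so Δρ ≈ 2.397 kg m⁻³.
N² = (g/ρ₀)·Δρ/Δz = g·(Δρ/ρ₀)/Δz = 9.81 × 2.3365 × 10⁻³ / 81 = 2.8298 × 10⁻⁴ s⁻².
N = √(2.8298 × 10⁻⁴) = 0.016822 rad s⁻¹ → T = 2π/N = 373.51 s = 6.2252 min ≈ 6.23 min.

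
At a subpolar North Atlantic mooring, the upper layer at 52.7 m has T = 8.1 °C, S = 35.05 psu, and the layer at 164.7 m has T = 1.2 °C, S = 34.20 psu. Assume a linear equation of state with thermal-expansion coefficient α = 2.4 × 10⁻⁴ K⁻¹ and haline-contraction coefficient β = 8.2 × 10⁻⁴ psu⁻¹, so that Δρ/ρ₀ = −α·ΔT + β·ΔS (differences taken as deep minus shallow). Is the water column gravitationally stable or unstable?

stable

ΔT = 1.2 − 8.1 = -6.9 K and ΔS = 34.20 − 35.05 = -0.85 psu (deep − shallow).
−αΔT = 1.656 × 10⁻³; βΔS = -6.97 × 10⁻⁴; sum Δρ/ρ₀ = 9.59 × 10⁻⁴.
Δρ/ρ₀ > 0, so Δρ > 0: deeper water is denser → statically stable.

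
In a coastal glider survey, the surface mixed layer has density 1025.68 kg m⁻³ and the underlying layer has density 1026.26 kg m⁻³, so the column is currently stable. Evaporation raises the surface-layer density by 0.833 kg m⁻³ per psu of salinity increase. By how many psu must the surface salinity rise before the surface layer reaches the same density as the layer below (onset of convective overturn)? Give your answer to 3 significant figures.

Density deficit of the surface layer: 1026.26 − 1025.68 = 0.58 kg m⁻³.
Required change = 0.58 / 0.833 = 0.696 psu.

0.696 psu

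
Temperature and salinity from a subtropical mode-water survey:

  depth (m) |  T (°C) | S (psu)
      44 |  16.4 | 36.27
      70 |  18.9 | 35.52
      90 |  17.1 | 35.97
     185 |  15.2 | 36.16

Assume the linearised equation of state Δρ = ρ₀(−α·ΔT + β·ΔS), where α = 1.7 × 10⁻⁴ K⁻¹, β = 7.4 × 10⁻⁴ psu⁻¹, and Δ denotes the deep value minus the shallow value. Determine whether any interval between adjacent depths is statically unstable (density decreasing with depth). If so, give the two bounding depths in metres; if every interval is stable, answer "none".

44–70 m

Evaluate Δρ/ρ₀ = −αΔT + βΔS across each adjacent pair:
  44–70 m: −αΔT+βΔS = −(1.7 × 10⁻⁴)(+2.5)+(7.4 × 10⁻⁴)(-0.75) = -9.8 × 10⁻⁴ → UNSTABLE
  70–90 m: −αΔT+βΔS = −(1.7 × 10⁻⁴)(-1.8)+(7.4 × 10⁻⁴)(+0.45) = 6.4 × 10⁻⁴ → stable
  90–185 m: −αΔT+βΔS = −(1.7 × 10⁻⁴)(-1.9)+(7.4 × 10⁻⁴)(+0.19) = 4.6 × 10⁻⁴ → stable
The 44–70 m interval has Δρ < 0: lighter water underlies denser water.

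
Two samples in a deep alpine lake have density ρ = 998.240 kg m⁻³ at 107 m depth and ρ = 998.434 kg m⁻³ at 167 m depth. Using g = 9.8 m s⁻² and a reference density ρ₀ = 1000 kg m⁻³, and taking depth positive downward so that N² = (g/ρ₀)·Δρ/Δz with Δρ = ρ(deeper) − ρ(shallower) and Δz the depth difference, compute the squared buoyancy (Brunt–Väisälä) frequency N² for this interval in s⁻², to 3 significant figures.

3.17 × 10⁻⁵ s⁻²

Δρ = 998.434 − 998.240 = 0.194 kg m⁻³ over Δz = 167 − 107 = 60 m.
N² = (9.8/1000) × (0.194/60) = 3.1687 × 10⁻⁵ s⁻² ≈ 3.17 × 10⁻⁵ s⁻².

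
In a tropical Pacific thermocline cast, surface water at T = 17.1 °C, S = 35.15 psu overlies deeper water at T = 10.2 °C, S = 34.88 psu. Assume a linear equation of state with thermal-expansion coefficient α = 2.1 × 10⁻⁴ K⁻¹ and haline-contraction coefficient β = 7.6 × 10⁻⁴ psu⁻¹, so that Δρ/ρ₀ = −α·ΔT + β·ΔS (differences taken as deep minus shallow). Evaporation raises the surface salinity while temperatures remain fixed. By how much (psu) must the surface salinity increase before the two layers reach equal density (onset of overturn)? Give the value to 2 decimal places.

Neutral buoyancy requires −α(T_deep − T_surf) + β(S_deep − S_surf′) = 0.
S_surf′ = S_deep − (α/β)·ΔT = 34.88 − (2.1 × 10⁻⁴/7.6 × 10⁻⁴)·(-6.9) = 36.7866 psu.
Increase required: 36.7866 − 35.15 = 1.6366 psu.

1.64 psu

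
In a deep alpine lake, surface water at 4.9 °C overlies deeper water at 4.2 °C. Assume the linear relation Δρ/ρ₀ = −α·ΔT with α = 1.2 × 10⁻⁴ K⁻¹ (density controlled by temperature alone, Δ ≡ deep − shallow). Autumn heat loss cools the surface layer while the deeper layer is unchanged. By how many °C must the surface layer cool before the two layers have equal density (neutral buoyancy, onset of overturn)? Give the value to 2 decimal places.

0.70 °C

With temperature the only control, equal density requires T_surf′ = T_deep.
T_surf′ = 4.2 °C.
Cooling required: 4.9 − 4.2 = 0.70 °C.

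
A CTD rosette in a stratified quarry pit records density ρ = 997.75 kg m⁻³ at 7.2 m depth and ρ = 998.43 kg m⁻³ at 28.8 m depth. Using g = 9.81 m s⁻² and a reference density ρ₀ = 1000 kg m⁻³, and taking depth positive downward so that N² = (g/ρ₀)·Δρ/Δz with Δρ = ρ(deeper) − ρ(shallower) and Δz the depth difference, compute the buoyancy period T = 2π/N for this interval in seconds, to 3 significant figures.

Δρ = 998.43 − 997.75 = 0.68 kg m⁻³ over Δz = 28.8 − 7.2 = 21.6 m.
N² = (9.81/1000) × (0.68/21.6) = 3.0883 × 10⁻⁴ s⁻².
N = √(3.0883 × 10⁻⁴) = 0.017574 rad s⁻¹, so T = 2π/N = 357.53 s ≈ 358 s.

358 s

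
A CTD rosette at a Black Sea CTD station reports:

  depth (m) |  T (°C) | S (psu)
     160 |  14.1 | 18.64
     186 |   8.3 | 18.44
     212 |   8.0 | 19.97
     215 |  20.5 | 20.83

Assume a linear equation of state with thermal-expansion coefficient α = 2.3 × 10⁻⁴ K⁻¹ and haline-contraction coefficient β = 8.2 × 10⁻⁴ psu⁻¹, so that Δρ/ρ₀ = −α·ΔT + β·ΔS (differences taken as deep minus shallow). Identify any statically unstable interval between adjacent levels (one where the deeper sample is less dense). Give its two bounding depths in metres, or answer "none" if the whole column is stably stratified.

212–215 m

Evaluate Δρ/ρ₀ = −αΔT + βΔS across each adjacent pair:
  160–186 m: −αΔT+βΔS = −(2.3 × 10⁻⁴)(-5.8)+(8.2 × 10⁻⁴)(-0.20) = 1.2 × 10⁻³ → stable
  186–212 m: −αΔT+βΔS = −(2.3 × 10⁻⁴)(-0.3)+(8.2 × 10⁻⁴)(+1.53) = 1.3 × 10⁻³ → stable
  212–215 m: −αΔT+βΔS = −(2.3 × 10⁻⁴)(+12.5)+(8.2 × 10⁻⁴)(+0.86) = -2.2 × 10⁻³ → UNSTABLE
The 212–215 m interval has Δρ < 0: lighter water underlies denser water.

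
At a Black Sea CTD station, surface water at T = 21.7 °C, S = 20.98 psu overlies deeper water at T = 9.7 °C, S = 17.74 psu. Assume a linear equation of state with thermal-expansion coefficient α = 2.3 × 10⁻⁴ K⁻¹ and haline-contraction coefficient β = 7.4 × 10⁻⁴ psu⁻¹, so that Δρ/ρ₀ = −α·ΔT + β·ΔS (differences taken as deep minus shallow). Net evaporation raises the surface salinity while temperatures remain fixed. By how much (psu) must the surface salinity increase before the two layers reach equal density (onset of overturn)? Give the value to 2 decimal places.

Neutral buoyancy requires −α(T_deep − T_surf) + β(S_deep − S_surf′) = 0.
S_surf′ = S_deep − (α/β)·ΔT = 17.74 − (2.3 × 10⁻⁴/7.4 × 10⁻⁴)·(-12.0) = 21.4697 psu.
Increase required: 21.4697 − 20.98 = 0.4897 psu.

0.49 psu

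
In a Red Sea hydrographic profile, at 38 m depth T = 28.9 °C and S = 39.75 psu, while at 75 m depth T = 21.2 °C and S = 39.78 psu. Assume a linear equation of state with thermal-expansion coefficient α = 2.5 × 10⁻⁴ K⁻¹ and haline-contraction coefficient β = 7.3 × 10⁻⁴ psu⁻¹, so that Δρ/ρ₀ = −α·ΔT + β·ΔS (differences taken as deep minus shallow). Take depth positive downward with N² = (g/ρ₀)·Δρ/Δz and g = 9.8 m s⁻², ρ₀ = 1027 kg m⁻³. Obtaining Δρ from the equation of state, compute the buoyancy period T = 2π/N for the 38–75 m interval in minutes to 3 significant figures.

4.61 min

ΔT = -7.7 K, ΔS = +0.03 psu (deep − shallow).
Δρ/ρ₀ = −αΔT + βΔS = 1.925 × 10⁻³ + 2.19 × 10⁻⁵ = 1.9469 × 10⁻³, so Δρ ≈ 1.999 kg m⁻³.
N² = (g/ρ₀)·Δρ/Δz = g·(Δρ/ρ₀)/Δz = 9.8 × 1.9469 × 10⁻³ / 37 = 5.1567 × 10⁻⁴ s⁻².
N = √(5.1567 × 10⁻⁴) = 0.022708 rad s⁻¹ → T = 2π/N = 276.69 s = 4.6115 min ≈ 4.61 min.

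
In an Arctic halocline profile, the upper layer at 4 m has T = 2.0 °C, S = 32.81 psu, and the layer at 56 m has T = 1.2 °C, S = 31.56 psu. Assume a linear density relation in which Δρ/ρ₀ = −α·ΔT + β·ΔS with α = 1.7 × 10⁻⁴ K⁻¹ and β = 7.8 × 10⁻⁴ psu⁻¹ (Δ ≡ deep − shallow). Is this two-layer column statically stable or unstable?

ΔT = 1.2 − 2.0 = -0.8 K and ΔS = 31.56 − 32.81 = -1.25 psu (deep − shallow).
−αΔT = 1.36 × 10⁻⁴; βΔS = -9.75 × 10⁻⁴; sum Δρ/ρ₀ = -8.39 × 10⁻⁴.
Δρ/ρ₀ < 0, so Δρ < 0: deeper water is lighter → statically unstable; the column would overturn.

unstable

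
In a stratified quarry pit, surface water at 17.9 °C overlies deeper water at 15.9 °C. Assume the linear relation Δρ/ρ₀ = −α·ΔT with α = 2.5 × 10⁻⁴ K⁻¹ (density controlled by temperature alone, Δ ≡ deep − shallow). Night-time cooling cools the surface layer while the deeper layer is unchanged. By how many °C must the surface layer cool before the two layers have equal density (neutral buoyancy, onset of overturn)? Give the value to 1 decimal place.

2.0 °C

With temperature the only control, equal density requires T_surf′ = T_deep.
T_surf′ = 15.9 °C.
Cooling required: 17.9 − 15.9 = 2.0 °C.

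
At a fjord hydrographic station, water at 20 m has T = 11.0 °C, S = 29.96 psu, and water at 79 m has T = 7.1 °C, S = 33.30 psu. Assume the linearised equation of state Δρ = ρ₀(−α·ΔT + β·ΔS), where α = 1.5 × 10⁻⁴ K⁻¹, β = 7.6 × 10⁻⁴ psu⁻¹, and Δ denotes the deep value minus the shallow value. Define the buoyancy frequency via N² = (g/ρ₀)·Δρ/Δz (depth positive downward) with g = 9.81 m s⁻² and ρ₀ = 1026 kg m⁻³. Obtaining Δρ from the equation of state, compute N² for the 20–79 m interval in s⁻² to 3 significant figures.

ΔT = -3.9 K, ΔS = +3.34 psu (deep − shallow).
Δρ/ρ₀ = −αΔT + βΔS = 5.85 × 10⁻⁴ + 2.5384 × 10⁻³ = 3.1234 × 10⁻³, so Δρ ≈ 3.205 kg m⁻³.
N² = (g/ρ₀)·Δρ/Δz = g·(Δρ/ρ₀)/Δz = 9.81 × 3.1234 × 10⁻³ / 59 = 5.1933 × 10⁻⁴ s⁻² ≈ 5.19 × 10⁻⁴ s⁻².

5.19 × 10⁻⁴ s⁻²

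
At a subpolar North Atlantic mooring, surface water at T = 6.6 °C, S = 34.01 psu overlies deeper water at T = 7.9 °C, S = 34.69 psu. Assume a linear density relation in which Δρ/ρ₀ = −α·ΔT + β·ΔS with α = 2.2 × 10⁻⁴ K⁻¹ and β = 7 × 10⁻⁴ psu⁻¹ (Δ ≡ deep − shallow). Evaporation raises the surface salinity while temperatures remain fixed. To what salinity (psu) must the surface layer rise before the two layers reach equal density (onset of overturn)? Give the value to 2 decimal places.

34.28 psu

Neutral buoyancy requires −α(T_deep − T_surf) + β(S_deep − S_surf′) = 0.
S_surf′ = S_deep − (α/β)·ΔT = 34.69 − (2.2 × 10⁻⁴/7 × 10⁻⁴)·(+1.3) = 34.2814 psu.
Increase required: 34.2814 − 34.01 = 0.2714 psu.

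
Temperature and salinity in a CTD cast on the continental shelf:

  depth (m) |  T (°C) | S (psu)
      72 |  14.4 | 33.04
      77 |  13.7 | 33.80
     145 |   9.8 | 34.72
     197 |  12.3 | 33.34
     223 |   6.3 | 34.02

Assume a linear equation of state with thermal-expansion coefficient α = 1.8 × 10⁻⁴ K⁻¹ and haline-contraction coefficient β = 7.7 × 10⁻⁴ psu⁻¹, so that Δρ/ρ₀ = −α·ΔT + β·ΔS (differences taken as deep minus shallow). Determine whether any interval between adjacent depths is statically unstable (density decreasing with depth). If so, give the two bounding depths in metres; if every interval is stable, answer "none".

145–197 m

Evaluate Δρ/ρ₀ = −αΔT + βΔS across each adjacent pair:
  72–77 m: −αΔT+βΔS = −(1.8 × 10⁻⁴)(-0.7)+(7.7 × 10⁻⁴)(+0.76) = 7.1 × 10⁻⁴ → stable
  77–145 m: −αΔT+βΔS = −(1.8 × 10⁻⁴)(-3.9)+(7.7 × 10⁻⁴)(+0.92) = 1.4 × 10⁻³ → stable
  145–197 m: −αΔT+βΔS = −(1.8 × 10⁻⁴)(+2.5)+(7.7 × 10⁻⁴)(-1.38) = -1.5 × 10⁻³ → UNSTABLE
  197–223 m: −αΔT+βΔS = −(1.8 × 10⁻⁴)(-6.0)+(7.7 × 10⁻⁴)(+0.68) = 1.6 × 10⁻³ → stable
The 145–197 m interval has Δρ < 0: lighter water underlies denser water.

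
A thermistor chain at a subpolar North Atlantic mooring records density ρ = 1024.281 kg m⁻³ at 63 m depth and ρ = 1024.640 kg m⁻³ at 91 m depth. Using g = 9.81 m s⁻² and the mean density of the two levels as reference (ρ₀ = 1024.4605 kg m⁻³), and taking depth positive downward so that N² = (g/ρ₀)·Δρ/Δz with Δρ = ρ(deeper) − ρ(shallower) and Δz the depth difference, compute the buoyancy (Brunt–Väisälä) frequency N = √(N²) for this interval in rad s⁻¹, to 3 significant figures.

0.0111 rad s⁻¹

Δρ = 1024.640 − 1024.281 = 0.359 kg m⁻³ over Δz = 91 − 63 = 28 m.
N² = (9.81/1024.4605) × (0.359/28) = 1.2278 × 10⁻⁴ s⁻².
N = √(1.2278 × 10⁻⁴) = 0.011081 rad s⁻¹ ≈ 0.0111 rad s⁻¹.
N² > 0, so the interval is statically stable.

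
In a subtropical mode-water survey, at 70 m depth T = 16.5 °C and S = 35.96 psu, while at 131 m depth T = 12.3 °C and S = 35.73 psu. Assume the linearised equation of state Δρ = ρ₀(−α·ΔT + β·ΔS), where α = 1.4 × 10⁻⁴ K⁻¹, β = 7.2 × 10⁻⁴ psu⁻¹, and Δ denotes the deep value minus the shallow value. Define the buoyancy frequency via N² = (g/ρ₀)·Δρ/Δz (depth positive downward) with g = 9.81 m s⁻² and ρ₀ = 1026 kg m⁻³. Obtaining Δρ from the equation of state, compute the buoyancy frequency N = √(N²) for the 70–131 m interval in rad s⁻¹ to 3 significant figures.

8.24 × 10⁻³ rad s⁻¹

ΔT = -4.2 K, ΔS = -0.23 psu (deep − shallow).
Δρ/ρ₀ = −αΔT + βΔS = 5.88 × 10⁻⁴ − 1.656 × 10⁻⁴ = 4.224 × 10⁻⁴, so Δρ ≈ 0.4334 kg m⁻³.
N² = (g/ρ₀)·Δρ/Δz = g·(Δρ/ρ₀)/Δz = 9.81 × 4.224 × 10⁻⁴ / 61 = 6.7930 × 10⁻⁵ s⁻².
N = √(6.7930 × 10⁻⁵) = 8.2420 × 10⁻³ rad s⁻¹ ≈ 8.24 × 10⁻³ rad s⁻¹.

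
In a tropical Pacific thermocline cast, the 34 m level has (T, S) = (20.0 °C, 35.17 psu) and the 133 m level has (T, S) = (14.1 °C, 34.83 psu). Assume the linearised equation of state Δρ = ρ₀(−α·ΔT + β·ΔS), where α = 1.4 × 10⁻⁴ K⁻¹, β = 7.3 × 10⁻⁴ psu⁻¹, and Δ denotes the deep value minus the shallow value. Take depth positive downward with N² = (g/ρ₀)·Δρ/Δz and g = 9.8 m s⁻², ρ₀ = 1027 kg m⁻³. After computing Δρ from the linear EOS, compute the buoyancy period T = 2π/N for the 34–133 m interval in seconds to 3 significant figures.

ΔT = -5.9 K, ΔS = -0.34 psu (deep − shallow).
Δρ/ρ₀ = −αΔT + βΔS = 8.26 × 10⁻⁴ − 2.482 × 10⁻⁴ = 5.778 × 10⁻⁴, so Δρ ≈ 0.5934 kg m⁻³.
N² = (g/ρ₀)·Δρ/Δz = g·(Δρ/ρ₀)/Δz = 9.8 × 5.778 × 10⁻⁴ / 99 = 5.7196 × 10⁻⁵ s⁻².
N = √(5.7196 × 10⁻⁵) = 7.5628 × 10⁻³ rad s⁻¹ → T = 2π/N = 830.80 s ≈ 831 s.

831 s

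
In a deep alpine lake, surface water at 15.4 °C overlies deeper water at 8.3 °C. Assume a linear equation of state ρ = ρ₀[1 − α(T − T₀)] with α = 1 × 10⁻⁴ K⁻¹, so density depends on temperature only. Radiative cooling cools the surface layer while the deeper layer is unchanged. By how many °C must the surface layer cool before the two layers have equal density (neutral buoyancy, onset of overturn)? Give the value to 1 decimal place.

7.1 °C

With temperature the only control, equal density requires T_surf′ = T_deep.
T_surf′ = 8.3 °C.
Cooling required: 15.4 − 8.3 = 7.1 °C.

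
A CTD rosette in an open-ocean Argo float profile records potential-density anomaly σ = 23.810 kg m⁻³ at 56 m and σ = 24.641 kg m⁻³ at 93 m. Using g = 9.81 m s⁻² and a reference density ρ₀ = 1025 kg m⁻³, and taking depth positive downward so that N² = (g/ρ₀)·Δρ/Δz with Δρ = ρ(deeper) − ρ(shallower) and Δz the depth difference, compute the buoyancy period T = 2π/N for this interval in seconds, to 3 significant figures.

Δρ = 1024.641 − 1023.810 = 0.831 kg m⁻³ over Δz = 93 − 56 = 37 m.
N² = (9.81/1025) × (0.831/37) = 2.1495 × 10⁻⁴ s⁻².
N = √(2.1495 × 10⁻⁴) = 0.014661 rad s⁻¹, so T = 2π/N = 428.56 s ≈ 429 s.

429 s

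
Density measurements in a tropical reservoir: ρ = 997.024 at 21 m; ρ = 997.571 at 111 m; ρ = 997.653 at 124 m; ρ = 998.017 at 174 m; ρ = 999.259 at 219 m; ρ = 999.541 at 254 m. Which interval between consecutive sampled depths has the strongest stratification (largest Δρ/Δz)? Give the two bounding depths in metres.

Compute the density gradient over each adjacent pair:
  21–111 m: Δρ/Δz = 0.547/90 = 6.1 × 10⁻³ kg m⁻⁴
  111–124 m: Δρ/Δz = 0.082/13 = 6.3 × 10⁻³ kg m⁻⁴
  124–174 m: Δρ/Δz = 0.364/50 = 7.3 × 10⁻³ kg m⁻⁴
  174–219 m: Δρ/Δz = 1.242/45 = 0.028 kg m⁻⁴
  219–254 m: Δρ/Δz = 0.282/35 = 8.1 × 10⁻³ kg m⁻⁴
The largest gradient is in the 174–219 m interval — the pycnocline.

174–219 m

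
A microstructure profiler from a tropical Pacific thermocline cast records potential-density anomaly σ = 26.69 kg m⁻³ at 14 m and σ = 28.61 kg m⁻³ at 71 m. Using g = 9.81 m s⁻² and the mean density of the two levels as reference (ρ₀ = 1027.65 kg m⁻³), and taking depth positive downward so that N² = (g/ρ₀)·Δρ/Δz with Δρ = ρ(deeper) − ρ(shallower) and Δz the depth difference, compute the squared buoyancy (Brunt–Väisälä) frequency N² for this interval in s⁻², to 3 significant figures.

Δρ = 1028.61 − 1026.69 = 1.92 kg m⁻³ over Δz = 71 − 14 = 57 m.
N² = (9.81/1027.65) × (1.92/57) = 3.2155 × 10⁻⁴ s⁻² ≈ 3.22 × 10⁻⁴ s⁻².

3.22 × 10⁻⁴ s⁻²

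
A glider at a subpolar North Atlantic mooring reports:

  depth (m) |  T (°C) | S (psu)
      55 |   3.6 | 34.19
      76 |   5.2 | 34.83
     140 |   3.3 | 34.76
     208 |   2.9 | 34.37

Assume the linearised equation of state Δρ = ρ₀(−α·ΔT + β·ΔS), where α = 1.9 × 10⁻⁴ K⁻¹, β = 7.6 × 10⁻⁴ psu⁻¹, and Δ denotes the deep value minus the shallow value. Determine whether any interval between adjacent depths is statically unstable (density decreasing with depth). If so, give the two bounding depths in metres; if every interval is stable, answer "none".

Evaluate Δρ/ρ₀ = −αΔT + βΔS across each adjacent pair:
  55–76 m: −αΔT+βΔS = −(1.9 × 10⁻⁴)(+1.6)+(7.6 × 10⁻⁴)(+0.64) = 1.8 × 10⁻⁴ → stable
  76–140 m: −αΔT+βΔS = −(1.9 × 10⁻⁴)(-1.9)+(7.6 × 10⁻⁴)(-0.07) = 3.1 × 10⁻⁴ → stable
  140–208 m: −αΔT+βΔS = −(1.9 × 10⁻⁴)(-0.4)+(7.6 × 10⁻⁴)(-0.39) = -2.2 × 10⁻⁴ → UNSTABLE
The 140–208 m interval has Δρ < 0: lighter water underlies denser water.

140–208 m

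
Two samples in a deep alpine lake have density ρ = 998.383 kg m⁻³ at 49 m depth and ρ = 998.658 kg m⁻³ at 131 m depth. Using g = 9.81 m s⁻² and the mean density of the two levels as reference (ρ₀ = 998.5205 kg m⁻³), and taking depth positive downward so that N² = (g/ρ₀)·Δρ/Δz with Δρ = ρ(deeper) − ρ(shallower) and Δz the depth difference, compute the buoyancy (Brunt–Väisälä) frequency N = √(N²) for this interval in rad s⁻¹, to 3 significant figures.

5.74 × 10⁻³ rad s⁻¹

Δρ = 998.658 − 998.383 = 0.275 kg m⁻³ over Δz = 131 − 49 = 82 m.
N² = (9.81/998.5205) × (0.275/82) = 3.2948 × 10⁻⁵ s⁻².
N = √(3.2948 × 10⁻⁵) = 5.7400 × 10⁻³ rad s⁻¹ ≈ 5.74 × 10⁻³ rad s⁻¹.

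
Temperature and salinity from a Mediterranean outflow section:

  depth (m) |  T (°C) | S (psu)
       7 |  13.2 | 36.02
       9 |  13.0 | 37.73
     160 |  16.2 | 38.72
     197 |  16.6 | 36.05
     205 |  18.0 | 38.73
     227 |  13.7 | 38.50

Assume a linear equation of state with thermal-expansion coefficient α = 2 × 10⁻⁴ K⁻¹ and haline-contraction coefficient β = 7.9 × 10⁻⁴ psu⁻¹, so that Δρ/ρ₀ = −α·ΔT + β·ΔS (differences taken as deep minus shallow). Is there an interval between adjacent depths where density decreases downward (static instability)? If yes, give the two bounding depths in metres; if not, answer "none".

Evaluate Δρ/ρ₀ = −αΔT + βΔS across each adjacent pair:
  7–9 m: −αΔT+βΔS = −(2 × 10⁻⁴)(-0.2)+(7.9 × 10⁻⁴)(+1.71) = 1.4 × 10⁻³ → stable
  9–160 m: −αΔT+βΔS = −(2 × 10⁻⁴)(+3.2)+(7.9 × 10⁻⁴)(+0.99) = 1.4 × 10⁻⁴ → stable
  160–197 m: −αΔT+βΔS = −(2 × 10⁻⁴)(+0.4)+(7.9 × 10⁻⁴)(-2.67) = -2.2 × 10⁻³ → UNSTABLE
  197–205 m: −αΔT+βΔS = −(2 × 10⁻⁴)(+1.4)+(7.9 × 10⁻⁴)(+2.68) = 1.8 × 10⁻³ → stable
  205–227 m: −αΔT+βΔS = −(2 × 10⁻⁴)(-4.3)+(7.9 × 10⁻⁴)(-0.23) = 6.8 × 10⁻⁴ → stable
The 160–197 m interval has Δρ < 0: lighter water underlies denser water.

160–197 m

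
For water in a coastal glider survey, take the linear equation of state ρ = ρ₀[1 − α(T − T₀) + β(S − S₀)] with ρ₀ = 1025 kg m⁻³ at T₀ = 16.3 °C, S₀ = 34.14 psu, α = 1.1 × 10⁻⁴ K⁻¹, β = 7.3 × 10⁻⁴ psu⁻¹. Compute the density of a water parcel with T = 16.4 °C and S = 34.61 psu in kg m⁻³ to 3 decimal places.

1025.340 kg m⁻³

T − T₀ = +0.1 K, S − S₀ = +0.47 psu.
Bracket = 1 − α·(+0.1) + β·(+0.47) = 1 + (3.321 × 10⁻⁴) = 1.0003321.
ρ = 1025 × 1.0003321 = 1025.340 kg m⁻³.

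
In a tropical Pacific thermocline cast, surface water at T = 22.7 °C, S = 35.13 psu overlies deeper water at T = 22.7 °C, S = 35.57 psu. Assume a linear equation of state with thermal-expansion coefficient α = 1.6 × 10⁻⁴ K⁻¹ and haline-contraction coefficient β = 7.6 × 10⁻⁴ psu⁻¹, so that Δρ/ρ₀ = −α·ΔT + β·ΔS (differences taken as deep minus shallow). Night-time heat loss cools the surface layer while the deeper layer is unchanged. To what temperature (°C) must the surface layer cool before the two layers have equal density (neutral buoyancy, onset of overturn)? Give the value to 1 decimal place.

Neutral buoyancy requires Δρ = 0, i.e. −α(T_deep − T_surf′) + β(S_deep − S_surf) = 0.
T_surf′ = T_deep − (β/α)·ΔS = 22.7 − (7.6 × 10⁻⁴/1.6 × 10⁻⁴)·(+0.44) = 20.610 °C.
Cooling required: 22.7 − (20.610) = 2.090 °C.

20.6 °C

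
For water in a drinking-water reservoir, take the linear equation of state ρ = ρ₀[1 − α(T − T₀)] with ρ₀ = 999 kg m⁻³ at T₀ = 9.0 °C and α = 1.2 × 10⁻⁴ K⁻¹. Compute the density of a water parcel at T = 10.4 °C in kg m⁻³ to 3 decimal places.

T − T₀ = +1.4 K.
Bracket = 1 − α·(+1.4) = 1 + (-1.68 × 10⁻⁴) = 0.9998320.
ρ = 999 × 0.9998320 = 998.832 kg m⁻³.

998.832 kg m⁻³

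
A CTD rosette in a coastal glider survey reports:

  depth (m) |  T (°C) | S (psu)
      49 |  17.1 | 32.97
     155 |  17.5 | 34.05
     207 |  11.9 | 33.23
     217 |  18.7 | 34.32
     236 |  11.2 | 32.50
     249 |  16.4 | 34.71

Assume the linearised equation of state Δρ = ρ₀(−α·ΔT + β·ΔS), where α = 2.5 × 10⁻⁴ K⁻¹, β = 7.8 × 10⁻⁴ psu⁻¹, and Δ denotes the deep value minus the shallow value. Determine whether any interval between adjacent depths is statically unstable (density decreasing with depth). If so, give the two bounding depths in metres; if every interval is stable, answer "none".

207–217 m

Evaluate Δρ/ρ₀ = −αΔT + βΔS across each adjacent pair:
  49–155 m: −αΔT+βΔS = −(2.5 × 10⁻⁴)(+0.4)+(7.8 × 10⁻⁴)(+1.08) = 7.4 × 10⁻⁴ → stable
  155–207 m: −αΔT+βΔS = −(2.5 × 10⁻⁴)(-5.6)+(7.8 × 10⁻⁴)(-0.82) = 7.6 × 10⁻⁴ → stable
  207–217 m: −αΔT+βΔS = −(2.5 × 10⁻⁴)(+6.8)+(7.8 × 10⁻⁴)(+1.09) = -8.5 × 10⁻⁴ → UNSTABLE
  217–236 m: −αΔT+βΔS = −(2.5 × 10⁻⁴)(-7.5)+(7.8 × 10⁻⁴)(-1.82) = 4.6 × 10⁻⁴ → stable
  236–249 m: −αΔT+βΔS = −(2.5 × 10⁻⁴)(+5.2)+(7.8 × 10⁻⁴)(+2.21) = 4.2 × 10⁻⁴ → stable
The 207–217 m interval has Δρ < 0: lighter water underlies denser water.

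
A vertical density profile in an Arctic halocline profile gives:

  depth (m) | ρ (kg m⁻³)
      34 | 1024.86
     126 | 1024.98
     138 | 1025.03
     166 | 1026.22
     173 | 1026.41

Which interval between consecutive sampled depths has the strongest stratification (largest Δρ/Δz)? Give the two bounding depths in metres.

Compute the density gradient over each adjacent pair:
  34–126 m: Δρ/Δz = 0.12/92 = 1.3 × 10⁻³ kg m⁻⁴
  126–138 m: Δρ/Δz = 0.05/12 = 4.2 × 10⁻³ kg m⁻⁴
  138–166 m: Δρ/Δz = 1.19/28 = 0.042 kg m⁻⁴
  166–173 m: Δρ/Δz = 0.19/7 = 0.027 kg m⁻⁴
The largest gradient is in the 138–166 m interval — the pycnocline.

138–166 m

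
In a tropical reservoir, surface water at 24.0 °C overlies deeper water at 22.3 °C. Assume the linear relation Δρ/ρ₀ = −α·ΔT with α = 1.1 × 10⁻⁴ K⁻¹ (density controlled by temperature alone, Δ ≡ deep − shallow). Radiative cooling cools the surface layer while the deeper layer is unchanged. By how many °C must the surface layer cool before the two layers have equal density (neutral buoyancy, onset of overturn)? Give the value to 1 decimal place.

1.7 °C

With temperature the only control, equal density requires T_surf′ = T_deep.
T_surf′ = 22.3 °C.
Cooling required: 24.0 − 22.3 = 1.7 °C.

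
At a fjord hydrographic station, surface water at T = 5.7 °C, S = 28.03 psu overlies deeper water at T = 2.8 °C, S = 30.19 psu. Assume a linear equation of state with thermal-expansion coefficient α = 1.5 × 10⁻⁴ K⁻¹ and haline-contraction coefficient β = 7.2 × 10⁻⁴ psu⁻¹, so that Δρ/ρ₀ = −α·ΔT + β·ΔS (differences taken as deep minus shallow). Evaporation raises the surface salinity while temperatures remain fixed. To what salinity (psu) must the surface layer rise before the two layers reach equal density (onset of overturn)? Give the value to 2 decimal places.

30.79 psu

Neutral buoyancy requires −α(T_deep − T_surf) + β(S_deep − S_surf′) = 0.
S_surf′ = S_deep − (α/β)·ΔT = 30.19 − (1.5 × 10⁻⁴/7.2 × 10⁻⁴)·(-2.9) = 30.7942 psu.
Increase required: 30.7942 − 28.03 = 2.7642 psu.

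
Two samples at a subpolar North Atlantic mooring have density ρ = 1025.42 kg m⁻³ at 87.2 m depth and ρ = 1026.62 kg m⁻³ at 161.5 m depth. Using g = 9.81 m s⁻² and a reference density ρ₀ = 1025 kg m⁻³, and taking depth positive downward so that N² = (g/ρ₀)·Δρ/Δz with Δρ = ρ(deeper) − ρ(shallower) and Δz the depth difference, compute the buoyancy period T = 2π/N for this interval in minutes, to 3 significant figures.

Δρ = 1026.62 − 1025.42 = 1.20 kg m⁻³ over Δz = 161.5 − 87.2 = 74.3 m.
N² = (9.81/1025) × (1.20/74.3) = 1.5457 × 10⁻⁴ s⁻².
N = √(1.5457 × 10⁻⁴) = 0.012433 rad s⁻¹, so T = 2π/N = 505.36 s = 8.4227 min ≈ 8.42 min.

8.42 min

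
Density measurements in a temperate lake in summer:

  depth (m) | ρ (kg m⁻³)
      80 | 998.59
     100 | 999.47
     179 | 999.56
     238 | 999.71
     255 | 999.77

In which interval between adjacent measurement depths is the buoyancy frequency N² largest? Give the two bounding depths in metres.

Compute the density gradient over each adjacent pair:
  80–100 m: Δρ/Δz = 0.88/20 = 0.044 kg m⁻⁴
  100–179 m: Δρ/Δz = 0.09/79 = 1.1 × 10⁻³ kg m⁻⁴
  179–238 m: Δρ/Δz = 0.15/59 = 2.5 × 10⁻³ kg m⁻⁴
  238–255 m: Δρ/Δz = 0.06/17 = 3.5 × 10⁻³ kg m⁻⁴
The largest gradient is in the 80–100 m interval — the pycnocline.

80–100 m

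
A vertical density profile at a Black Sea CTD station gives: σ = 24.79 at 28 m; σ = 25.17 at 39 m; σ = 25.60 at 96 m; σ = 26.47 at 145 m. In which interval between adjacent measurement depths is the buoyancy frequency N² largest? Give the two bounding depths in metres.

28–39 m

Compute the density gradient over each adjacent pair:
  28–39 m: Δρ/Δz = 0.38/11 = 0.035 kg m⁻⁴
  39–96 m: Δρ/Δz = 0.43/57 = 7.5 × 10⁻³ kg m⁻⁴
  96–145 m: Δρ/Δz = 0.87/49 = 0.018 kg m⁻⁴
The largest gradient is in the 28–39 m interval — the pycnocline.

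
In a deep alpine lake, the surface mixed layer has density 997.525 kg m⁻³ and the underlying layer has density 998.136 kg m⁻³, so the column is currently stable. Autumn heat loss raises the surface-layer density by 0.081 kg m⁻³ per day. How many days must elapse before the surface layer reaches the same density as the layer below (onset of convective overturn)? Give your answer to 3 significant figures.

7.54 days

Density deficit of the surface layer: 998.136 − 997.525 = 0.611 kg m⁻³.
Required change = 0.611 / 0.081 = 7.54 days.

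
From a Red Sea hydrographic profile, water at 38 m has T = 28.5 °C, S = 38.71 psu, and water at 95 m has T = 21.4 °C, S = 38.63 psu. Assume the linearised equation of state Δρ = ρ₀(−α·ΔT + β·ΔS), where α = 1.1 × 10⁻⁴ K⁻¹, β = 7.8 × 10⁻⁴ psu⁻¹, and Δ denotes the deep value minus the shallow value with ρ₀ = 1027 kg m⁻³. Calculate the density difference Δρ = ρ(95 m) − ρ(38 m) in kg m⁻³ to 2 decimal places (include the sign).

ΔT = -7.1 K, ΔS = -0.08 psu (deep − shallow).
Δρ/ρ₀ = −(1.1 × 10⁻⁴)(-7.1) + (7.8 × 10⁻⁴)(-0.08) = 7.186 × 10⁻⁴.
Δρ = 1027 × (7.186 × 10⁻⁴) = +0.74 kg m⁻³.
Positive Δρ: denser below, stable.

+0.74 kg m⁻³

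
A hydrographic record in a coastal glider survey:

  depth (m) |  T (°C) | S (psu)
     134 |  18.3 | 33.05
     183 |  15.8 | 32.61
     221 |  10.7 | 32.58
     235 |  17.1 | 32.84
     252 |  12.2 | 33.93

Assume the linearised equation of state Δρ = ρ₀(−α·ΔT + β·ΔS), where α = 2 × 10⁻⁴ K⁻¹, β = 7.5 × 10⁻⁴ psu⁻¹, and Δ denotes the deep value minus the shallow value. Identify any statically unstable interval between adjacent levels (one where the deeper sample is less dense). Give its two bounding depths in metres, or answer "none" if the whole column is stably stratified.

221–235 m

Evaluate Δρ/ρ₀ = −αΔT + βΔS across each adjacent pair:
  134–183 m: −αΔT+βΔS = −(2 × 10⁻⁴)(-2.5)+(7.5 × 10⁻⁴)(-0.44) = 1.7 × 10⁻⁴ → stable
  183–221 m: −αΔT+βΔS = −(2 × 10⁻⁴)(-5.1)+(7.5 × 10⁻⁴)(-0.03) = 1.0 × 10⁻³ → stable
  221–235 m: −αΔT+βΔS = −(2 × 10⁻⁴)(+6.4)+(7.5 × 10⁻⁴)(+0.26) = -1.1 × 10⁻³ → UNSTABLE
  235–252 m: −αΔT+βΔS = −(2 × 10⁻⁴)(-4.9)+(7.5 × 10⁻⁴)(+1.09) = 1.8 × 10⁻³ → stable
The 221–235 m interval has Δρ < 0: lighter water underlies denser water.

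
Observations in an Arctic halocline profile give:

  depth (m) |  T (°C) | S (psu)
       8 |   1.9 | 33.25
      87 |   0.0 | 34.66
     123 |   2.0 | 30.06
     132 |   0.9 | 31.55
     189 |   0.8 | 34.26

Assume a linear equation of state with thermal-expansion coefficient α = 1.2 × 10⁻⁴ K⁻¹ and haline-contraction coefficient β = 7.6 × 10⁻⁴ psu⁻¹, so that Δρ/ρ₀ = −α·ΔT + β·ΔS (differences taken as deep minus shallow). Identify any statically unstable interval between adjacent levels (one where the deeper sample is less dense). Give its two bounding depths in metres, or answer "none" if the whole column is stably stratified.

87–123 m

Evaluate Δρ/ρ₀ = −αΔT + βΔS across each adjacent pair:
  8–87 m: −αΔT+βΔS = −(1.2 × 10⁻⁴)(-1.9)+(7.6 × 10⁻⁴)(+1.41) = 1.3 × 10⁻³ → stable
  87–123 m: −αΔT+βΔS = −(1.2 × 10⁻⁴)(+2.0)+(7.6 × 10⁻⁴)(-4.60) = -3.7 × 10⁻³ → UNSTABLE
  123–132 m: −αΔT+βΔS = −(1.2 × 10⁻⁴)(-1.1)+(7.6 × 10⁻⁴)(+1.49) = 1.3 × 10⁻³ → stable
  132–189 m: −αΔT+βΔS = −(1.2 × 10⁻⁴)(-0.1)+(7.6 × 10⁻⁴)(+2.71) = 2.1 × 10⁻³ → stable
The 87–123 m interval has Δρ < 0: lighter water underlies denser water.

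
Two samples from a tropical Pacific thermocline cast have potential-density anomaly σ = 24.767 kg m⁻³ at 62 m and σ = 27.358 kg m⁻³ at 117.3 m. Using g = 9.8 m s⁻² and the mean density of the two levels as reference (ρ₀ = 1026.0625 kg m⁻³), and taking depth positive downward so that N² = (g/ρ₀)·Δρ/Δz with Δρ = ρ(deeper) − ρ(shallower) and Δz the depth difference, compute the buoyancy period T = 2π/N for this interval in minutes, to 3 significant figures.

Δρ = 1027.358 − 1024.767 = 2.591 kg m⁻³ over Δz = 117.3 − 62 = 55.3 m.
N² = (9.8/1026.0625) × (2.591/55.3) = 4.4750 × 10⁻⁴ s⁻².
N = √(4.4750 × 10⁻⁴) = 0.021154 rad s⁻¹, so T = 2π/N = 297.02 s = 4.9503 min ≈ 4.95 min.

4.95 min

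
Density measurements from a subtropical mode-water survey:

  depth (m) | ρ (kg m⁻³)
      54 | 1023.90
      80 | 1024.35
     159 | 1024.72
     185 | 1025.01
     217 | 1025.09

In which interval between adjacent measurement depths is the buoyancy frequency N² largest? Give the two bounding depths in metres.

Compute the density gradient over each adjacent pair:
  54–80 m: Δρ/Δz = 0.45/26 = 0.017 kg m⁻⁴
  80–159 m: Δρ/Δz = 0.37/79 = 4.7 × 10⁻³ kg m⁻⁴
  159–185 m: Δρ/Δz = 0.29/26 = 0.011 kg m⁻⁴
  185–217 m: Δρ/Δz = 0.08/32 = 2.5 × 10⁻³ kg m⁻⁴
The largest gradient is in the 54–80 m interval — the pycnocline.

54–80 m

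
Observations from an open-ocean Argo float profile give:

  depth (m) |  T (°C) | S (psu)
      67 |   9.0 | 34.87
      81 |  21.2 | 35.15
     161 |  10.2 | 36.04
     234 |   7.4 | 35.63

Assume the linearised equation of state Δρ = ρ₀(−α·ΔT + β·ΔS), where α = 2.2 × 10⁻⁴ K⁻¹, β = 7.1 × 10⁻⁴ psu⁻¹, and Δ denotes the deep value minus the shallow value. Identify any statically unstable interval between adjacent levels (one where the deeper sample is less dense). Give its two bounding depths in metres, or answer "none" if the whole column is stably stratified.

67–81 m

Evaluate Δρ/ρ₀ = −αΔT + βΔS across each adjacent pair:
  67–81 m: −αΔT+βΔS = −(2.2 × 10⁻⁴)(+12.2)+(7.1 × 10⁻⁴)(+0.28) = -2.5 × 10⁻³ → UNSTABLE
  81–161 m: −αΔT+βΔS = −(2.2 × 10⁻⁴)(-11.0)+(7.1 × 10⁻⁴)(+0.89) = 3.1 × 10⁻³ → stable
  161–234 m: −αΔT+βΔS = −(2.2 × 10⁻⁴)(-2.8)+(7.1 × 10⁻⁴)(-0.41) = 3.2 × 10⁻⁴ → stable
The 67–81 m interval has Δρ < 0: lighter water underlies denser water.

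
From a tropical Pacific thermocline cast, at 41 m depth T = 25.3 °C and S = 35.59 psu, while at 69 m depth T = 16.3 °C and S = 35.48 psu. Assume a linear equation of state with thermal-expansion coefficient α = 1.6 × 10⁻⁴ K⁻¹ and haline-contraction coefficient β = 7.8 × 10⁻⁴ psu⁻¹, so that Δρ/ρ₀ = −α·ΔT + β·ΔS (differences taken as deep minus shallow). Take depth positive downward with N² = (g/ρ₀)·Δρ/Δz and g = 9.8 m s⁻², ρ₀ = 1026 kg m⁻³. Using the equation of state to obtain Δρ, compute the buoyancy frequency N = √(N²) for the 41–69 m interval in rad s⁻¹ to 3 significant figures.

0.0218 rad s⁻¹

ΔT = -9.0 K, ΔS = -0.11 psu (deep − shallow).
Δρ/ρ₀ = −αΔT + βΔS = 1.44 × 10⁻³ − 8.58 × 10⁻⁵ = 1.3542 × 10⁻³, so Δρ ≈ 1.389 kg m⁻³.
N² = (g/ρ₀)·Δρ/Δz = g·(Δρ/ρ₀)/Δz = 9.8 × 1.3542 × 10⁻³ / 28 = 4.7397 × 10⁻⁴ s⁻².
N = √(4.7397 × 10⁻⁴) = 0.021771 rad s⁻¹ ≈ 0.0218 rad s⁻¹.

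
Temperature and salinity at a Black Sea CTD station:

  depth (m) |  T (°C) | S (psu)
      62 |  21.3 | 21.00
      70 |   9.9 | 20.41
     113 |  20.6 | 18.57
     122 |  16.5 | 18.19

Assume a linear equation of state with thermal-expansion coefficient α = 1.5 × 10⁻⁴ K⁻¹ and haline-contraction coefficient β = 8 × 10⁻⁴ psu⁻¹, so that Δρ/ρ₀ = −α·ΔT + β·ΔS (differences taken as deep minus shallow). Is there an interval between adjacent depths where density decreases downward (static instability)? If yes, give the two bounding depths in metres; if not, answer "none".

Evaluate Δρ/ρ₀ = −αΔT + βΔS across each adjacent pair:
  62–70 m: −αΔT+βΔS = −(1.5 × 10⁻⁴)(-11.4)+(8 × 10⁻⁴)(-0.59) = 1.2 × 10⁻³ → stable
  70–113 m: −αΔT+βΔS = −(1.5 × 10⁻⁴)(+10.7)+(8 × 10⁻⁴)(-1.84) = -3.1 × 10⁻³ → UNSTABLE
  113–122 m: −αΔT+βΔS = −(1.5 × 10⁻⁴)(-4.1)+(8 × 10⁻⁴)(-0.38) = 3.1 × 10⁻⁴ → stable
The 70–113 m interval has Δρ < 0: lighter water underlies denser water.

70–113 m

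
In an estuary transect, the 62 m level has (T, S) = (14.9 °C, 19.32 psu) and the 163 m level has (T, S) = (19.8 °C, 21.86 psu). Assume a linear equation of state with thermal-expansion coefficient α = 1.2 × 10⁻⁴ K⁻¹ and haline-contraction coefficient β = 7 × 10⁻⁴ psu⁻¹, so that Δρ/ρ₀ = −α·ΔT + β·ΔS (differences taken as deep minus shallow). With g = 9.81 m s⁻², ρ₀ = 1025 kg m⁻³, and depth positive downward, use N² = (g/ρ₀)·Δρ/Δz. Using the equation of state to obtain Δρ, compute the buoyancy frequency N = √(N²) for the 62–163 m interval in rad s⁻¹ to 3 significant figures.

0.0108 rad s⁻¹

ΔT = +4.9 K, ΔS = +2.54 psu (deep − shallow).
Δρ/ρ₀ = −αΔT + βΔS = -5.88 × 10⁻⁴ + 1.778 × 10⁻³ = 1.19 × 10⁻³, so Δρ ≈ 1.220 kg m⁻³.
N² = (g/ρ₀)·Δρ/Δz = g·(Δρ/ρ₀)/Δz = 9.81 × 1.19 × 10⁻³ / 101 = 1.1558 × 10⁻⁴ s⁻².
N = √(1.1558 × 10⁻⁴) = 0.010751 rad s⁻¹ ≈ 0.0108 rad s⁻¹.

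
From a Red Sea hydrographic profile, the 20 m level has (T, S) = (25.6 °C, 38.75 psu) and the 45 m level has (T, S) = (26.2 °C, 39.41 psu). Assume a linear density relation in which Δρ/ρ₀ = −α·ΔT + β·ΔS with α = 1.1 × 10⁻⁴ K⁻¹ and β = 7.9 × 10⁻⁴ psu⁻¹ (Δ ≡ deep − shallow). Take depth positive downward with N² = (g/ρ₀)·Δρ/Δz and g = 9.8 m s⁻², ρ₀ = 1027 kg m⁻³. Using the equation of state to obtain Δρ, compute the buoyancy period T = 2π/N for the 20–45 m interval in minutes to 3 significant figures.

7.84 min

ΔT = +0.6 K, ΔS = +0.66 psu (deep − shallow).
Δρ/ρ₀ = −αΔT + βΔS = -6.60 × 10⁻⁵ + 5.214 × 10⁻⁴ = 4.554 × 10⁻⁴, so Δρ ≈ 0.4677 kg m⁻³.
N² = (g/ρ₀)·Δρ/Δz = g·(Δρ/ρ₀)/Δz = 9.8 × 4.554 × 10⁻⁴ / 25 = 1.7852 × 10⁻⁴ s⁻².
N = √(1.7852 × 10⁻⁴) = 0.013361 rad s⁻¹ → T = 2π/N = 470.26 s = 7.8377 min ≈ 7.84 min.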